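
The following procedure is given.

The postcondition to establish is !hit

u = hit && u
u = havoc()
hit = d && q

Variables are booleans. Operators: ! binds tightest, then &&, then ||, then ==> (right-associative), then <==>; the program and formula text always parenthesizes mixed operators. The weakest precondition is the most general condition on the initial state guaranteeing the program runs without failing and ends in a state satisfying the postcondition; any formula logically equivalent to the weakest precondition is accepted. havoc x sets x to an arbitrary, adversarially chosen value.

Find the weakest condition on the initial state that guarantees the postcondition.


Working backward. After the program, !hit must hold.
Before hit := d && q: !(d && q)
Before havoc u: !(d && q)
Before u := hit && u: !(d && q)
Answer: WP = !(d && q)


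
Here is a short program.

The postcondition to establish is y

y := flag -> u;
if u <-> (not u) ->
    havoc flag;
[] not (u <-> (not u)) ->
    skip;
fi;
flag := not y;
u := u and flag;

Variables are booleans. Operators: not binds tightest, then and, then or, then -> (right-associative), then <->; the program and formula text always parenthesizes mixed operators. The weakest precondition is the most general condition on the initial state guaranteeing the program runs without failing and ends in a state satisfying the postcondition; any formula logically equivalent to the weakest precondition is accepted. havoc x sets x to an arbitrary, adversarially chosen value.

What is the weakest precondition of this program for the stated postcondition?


Working backward. After the program, y must hold.
Before u := u and flag: y
Before flag := not y: y
Then branch requires y; else branch requires y.
Before the if: ((u <-> (not u)) -> y) and ((not (u <-> (not u))) -> y)
Before y := flag -> u: ((u <-> (not u)) -> (flag -> u)) and ((not (u <-> (not u))) -> (flag -> u))
Answer: WP = ((u <-> (not u)) -> (flag -> u)) and ((not (u <-> (not u))) -> (flag -> u))


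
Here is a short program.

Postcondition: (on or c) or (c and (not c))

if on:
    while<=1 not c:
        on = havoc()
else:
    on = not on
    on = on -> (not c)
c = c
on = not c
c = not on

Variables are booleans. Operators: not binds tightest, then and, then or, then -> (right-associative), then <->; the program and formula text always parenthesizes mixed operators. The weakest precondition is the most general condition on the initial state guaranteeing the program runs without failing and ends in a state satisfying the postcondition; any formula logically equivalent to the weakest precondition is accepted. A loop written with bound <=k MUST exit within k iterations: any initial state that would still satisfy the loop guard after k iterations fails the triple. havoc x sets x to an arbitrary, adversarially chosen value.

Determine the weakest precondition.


Working backward. After the program, the postcondition (on or c) or (c and (not c)) must hold; in canonical form it is on or c.
Before c := not on: true
Before on := not c: true
Before c := c: true
Then branch requires (not c) -> c; else branch requires true.
Before the if: on -> ((not c) -> c)
Answer: WP = on -> ((not c) -> c)


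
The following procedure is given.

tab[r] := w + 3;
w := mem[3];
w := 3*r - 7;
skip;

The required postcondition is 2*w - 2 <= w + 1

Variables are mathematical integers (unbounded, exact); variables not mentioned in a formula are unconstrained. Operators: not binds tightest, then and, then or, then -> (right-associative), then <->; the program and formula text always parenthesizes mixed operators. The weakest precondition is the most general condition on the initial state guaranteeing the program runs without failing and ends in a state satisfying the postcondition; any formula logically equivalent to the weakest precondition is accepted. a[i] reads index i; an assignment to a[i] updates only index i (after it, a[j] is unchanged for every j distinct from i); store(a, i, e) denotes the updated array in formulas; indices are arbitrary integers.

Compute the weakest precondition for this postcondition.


Working backward. After the program, the postcondition 2*w - 2 <= w + 1 must hold; in canonical form it is w <= 3.
Before skip: w <= 3
Before w := 3*r - 7: 3*r <= 10
Before w := mem[3]: 3*r <= 10
Before tab[r] := w + 3: 3*r <= 10
Answer: WP = 3*r <= 10


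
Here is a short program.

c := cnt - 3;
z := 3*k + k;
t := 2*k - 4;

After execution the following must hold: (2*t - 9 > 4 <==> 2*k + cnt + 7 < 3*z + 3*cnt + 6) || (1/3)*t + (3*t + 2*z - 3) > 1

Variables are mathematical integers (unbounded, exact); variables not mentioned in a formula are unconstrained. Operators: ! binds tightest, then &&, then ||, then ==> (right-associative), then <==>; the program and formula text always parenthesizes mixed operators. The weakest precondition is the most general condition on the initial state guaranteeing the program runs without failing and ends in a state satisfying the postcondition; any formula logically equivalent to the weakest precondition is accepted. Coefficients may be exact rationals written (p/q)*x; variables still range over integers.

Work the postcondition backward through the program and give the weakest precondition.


Working backward. After the program, the postcondition (2*t - 9 > 4 <==> 2*k + cnt + 7 < 3*z + 3*cnt + 6) || (1/3)*t + (3*t + 2*z - 3) > 1 must hold; in canonical form it is (2*t > 13 <==> 2*k < 2*cnt + 3*z - 1) || (10/3)*t + 2*z > 4.
Before t := 2*k - 4: (4*k > 21 <==> 2*k < 2*cnt + 3*z - 1) || (20/3)*k + 2*z > 52/3
Before z := 3*k + k: (4*k > 21 <==> 2*cnt + 10*k > 1) || (44/3)*k > 52/3
Before c := cnt - 3: (4*k > 21 <==> 2*cnt + 10*k > 1) || (44/3)*k > 52/3
Answer: WP = (4*k > 21 <==> 2*cnt + 10*k > 1) || (44/3)*k > 52/3


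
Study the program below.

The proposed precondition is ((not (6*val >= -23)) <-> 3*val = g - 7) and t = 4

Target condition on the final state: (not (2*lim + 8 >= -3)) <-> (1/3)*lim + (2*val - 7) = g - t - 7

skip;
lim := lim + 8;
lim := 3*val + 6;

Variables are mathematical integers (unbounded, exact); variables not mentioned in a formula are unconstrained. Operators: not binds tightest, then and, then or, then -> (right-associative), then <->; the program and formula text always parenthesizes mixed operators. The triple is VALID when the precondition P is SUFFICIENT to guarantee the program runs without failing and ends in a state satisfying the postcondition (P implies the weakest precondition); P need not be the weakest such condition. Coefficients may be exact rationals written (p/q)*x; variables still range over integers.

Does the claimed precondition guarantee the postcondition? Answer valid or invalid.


Working backward. After the program, the postcondition (not (2*lim + 8 >= -3)) <-> (1/3)*lim + (2*val - 7) = g - t - 7 must hold; in canonical form it is (not (2*lim >= -11)) <-> (1/3)*lim + t + 2*val = g.
Before lim := 3*val + 6: (not (6*val >= -23)) <-> t + 3*val = g - 2
Before lim := lim + 8: (not (6*val >= -23)) <-> t + 3*val = g - 2
Before skip: (not (6*val >= -23)) <-> t + 3*val = g - 2
The weakest precondition is (not (6*val >= -23)) <-> t + 3*val = g - 2.
Check whether ((not (6*val >= -23)) <-> 3*val = g - 7) and t = 4 implies it.
Countermodel: at the initial state g = 6, t = 4, val = 0, the precondition holds but the weakest precondition fails.
Answer: invalid


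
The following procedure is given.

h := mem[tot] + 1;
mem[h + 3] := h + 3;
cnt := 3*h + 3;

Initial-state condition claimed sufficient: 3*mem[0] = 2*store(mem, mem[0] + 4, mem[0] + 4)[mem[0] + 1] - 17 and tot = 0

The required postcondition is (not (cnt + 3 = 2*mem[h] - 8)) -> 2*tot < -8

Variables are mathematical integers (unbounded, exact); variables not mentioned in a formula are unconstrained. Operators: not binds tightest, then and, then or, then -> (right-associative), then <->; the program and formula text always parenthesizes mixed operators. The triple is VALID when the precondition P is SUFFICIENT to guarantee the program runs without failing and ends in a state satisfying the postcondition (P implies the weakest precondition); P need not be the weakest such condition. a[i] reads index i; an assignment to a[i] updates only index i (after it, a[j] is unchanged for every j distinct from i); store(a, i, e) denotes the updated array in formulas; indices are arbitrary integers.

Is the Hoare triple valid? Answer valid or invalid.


Working backward. After the program, the postcondition (not (cnt + 3 = 2*mem[h] - 8)) -> 2*tot < -8 must hold; in canonical form it is (not (cnt = 2*mem[h] - 11)) -> 2*tot < -8.
Before cnt := 3*h + 3: (not (3*h = 2*mem[h] - 14)) -> 2*tot < -8
Before mem[h + 3] := h + 3: (not (3*h = 2*store(mem, h + 3, h + 3)[h] - 14)) -> 2*tot < -8
Before h := mem[tot] + 1: (not (3*mem[tot] = 2*store(mem, mem[tot] + 4, mem[tot] + 4)[mem[tot] + 1] - 17)) -> 2*tot < -8
The weakest precondition is (not (3*mem[tot] = 2*store(mem, mem[tot] + 4, mem[tot] + 4)[mem[tot] + 1] - 17)) -> 2*tot < -8.
Check whether 3*mem[0] = 2*store(mem, mem[0] + 4, mem[0] + 4)[mem[0] + 1] - 17 and tot = 0 implies it.
Every state satisfying the precondition satisfies the weakest precondition: the implication holds.
Answer: valid


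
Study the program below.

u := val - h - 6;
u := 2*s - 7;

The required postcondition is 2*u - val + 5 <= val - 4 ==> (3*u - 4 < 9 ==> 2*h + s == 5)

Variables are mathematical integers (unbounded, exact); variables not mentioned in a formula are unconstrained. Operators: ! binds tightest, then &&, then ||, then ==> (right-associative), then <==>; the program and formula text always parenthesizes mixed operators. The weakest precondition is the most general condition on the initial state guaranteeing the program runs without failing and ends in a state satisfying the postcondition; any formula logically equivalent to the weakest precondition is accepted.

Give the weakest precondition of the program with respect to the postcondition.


Working backward. After the program, the postcondition 2*u - val + 5 <= val - 4 ==> (3*u - 4 < 9 ==> 2*h + s == 5) must hold; in canonical form it is 2*u <= 2*val - 9 ==> (3*u < 13 ==> 2*h + s == 5).
Before u := 2*s - 7: 4*s <= 2*val + 5 ==> (6*s < 34 ==> 2*h + s == 5)
Before u := val - h - 6: 4*s <= 2*val + 5 ==> (6*s < 34 ==> 2*h + s == 5)
Answer: WP = 4*s <= 2*val + 5 ==> (6*s < 34 ==> 2*h + s == 5)


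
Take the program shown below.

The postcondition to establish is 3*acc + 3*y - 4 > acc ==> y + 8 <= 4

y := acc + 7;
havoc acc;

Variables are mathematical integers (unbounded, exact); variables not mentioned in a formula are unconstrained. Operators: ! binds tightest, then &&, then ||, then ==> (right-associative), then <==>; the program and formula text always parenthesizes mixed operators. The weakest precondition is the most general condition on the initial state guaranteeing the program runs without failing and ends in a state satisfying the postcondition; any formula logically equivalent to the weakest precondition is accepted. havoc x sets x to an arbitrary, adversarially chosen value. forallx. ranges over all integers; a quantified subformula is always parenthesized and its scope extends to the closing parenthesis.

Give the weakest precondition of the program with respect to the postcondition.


Working backward. After the program, the postcondition 3*acc + 3*y - 4 > acc ==> y + 8 <= 4 must hold; in canonical form it is 2*acc + 3*y > 4 ==> y <= -4.
Before havoc acc: forall acc_1. (2*acc_1 + 3*y > 4 ==> y <= -4)
Before y := acc + 7: forall acc_1. (3*acc + 2*acc_1 > -17 ==> acc <= -11)
Answer: WP = forall acc_1. (3*acc + 2*acc_1 > -17 ==> acc <= -11)


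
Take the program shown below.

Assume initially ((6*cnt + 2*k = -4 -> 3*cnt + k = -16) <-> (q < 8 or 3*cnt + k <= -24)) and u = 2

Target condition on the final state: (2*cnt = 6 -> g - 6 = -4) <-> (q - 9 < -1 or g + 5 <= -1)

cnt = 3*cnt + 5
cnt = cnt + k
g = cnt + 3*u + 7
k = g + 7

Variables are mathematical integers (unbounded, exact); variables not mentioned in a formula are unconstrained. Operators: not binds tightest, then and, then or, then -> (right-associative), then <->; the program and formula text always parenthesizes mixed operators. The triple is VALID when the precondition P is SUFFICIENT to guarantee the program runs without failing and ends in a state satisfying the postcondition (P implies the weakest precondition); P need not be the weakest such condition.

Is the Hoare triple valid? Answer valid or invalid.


Working backward. After the program, the postcondition (2*cnt = 6 -> g - 6 = -4) <-> (q - 9 < -1 or g + 5 <= -1) must hold; in canonical form it is (2*cnt = 6 -> g = 2) <-> (q < 8 or g <= -6).
Before k := g + 7: (2*cnt = 6 -> g = 2) <-> (q < 8 or g <= -6)
Before g := cnt + 3*u + 7: (2*cnt = 6 -> cnt + 3*u = -5) <-> (q < 8 or cnt + 3*u <= -13)
Before cnt := cnt + k: (2*cnt + 2*k = 6 -> cnt + k + 3*u = -5) <-> (q < 8 or cnt + k + 3*u <= -13)
Before cnt := 3*cnt + 5: (6*cnt + 2*k = -4 -> 3*cnt + k + 3*u = -10) <-> (q < 8 or 3*cnt + k + 3*u <= -18)
The weakest precondition is (6*cnt + 2*k = -4 -> 3*cnt + k + 3*u = -10) <-> (q < 8 or 3*cnt + k + 3*u <= -18).
Check whether ((6*cnt + 2*k = -4 -> 3*cnt + k = -16) <-> (q < 8 or 3*cnt + k <= -24)) and u = 2 implies it.
Every state satisfying the precondition satisfies the weakest precondition: the implication holds.
Answer: valid


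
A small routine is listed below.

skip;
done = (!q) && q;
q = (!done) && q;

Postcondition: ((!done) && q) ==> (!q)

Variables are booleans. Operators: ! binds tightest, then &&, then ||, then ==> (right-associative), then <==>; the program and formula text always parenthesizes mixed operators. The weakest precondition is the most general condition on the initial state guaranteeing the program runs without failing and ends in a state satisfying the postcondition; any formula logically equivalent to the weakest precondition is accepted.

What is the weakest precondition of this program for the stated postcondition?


Working backward. After the program, ((!done) && q) ==> (!q) must hold.
Before q := (!done) && q: ((!done) && q) ==> (!((!done) && q))
Before done := (!q) && q: q ==> (!q)
Before skip: q ==> (!q)
Answer: WP = q ==> (!q)


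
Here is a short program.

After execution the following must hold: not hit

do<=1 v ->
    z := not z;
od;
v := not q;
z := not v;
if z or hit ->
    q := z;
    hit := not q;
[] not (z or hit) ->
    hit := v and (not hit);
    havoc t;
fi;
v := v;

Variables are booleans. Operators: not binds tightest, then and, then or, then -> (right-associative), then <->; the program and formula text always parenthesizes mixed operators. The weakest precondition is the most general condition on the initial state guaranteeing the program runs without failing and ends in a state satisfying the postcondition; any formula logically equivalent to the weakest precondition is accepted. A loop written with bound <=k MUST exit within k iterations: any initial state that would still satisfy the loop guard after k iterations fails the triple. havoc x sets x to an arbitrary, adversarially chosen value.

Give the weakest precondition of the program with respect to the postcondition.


Working backward. After the program, not hit must hold.
Before v := v: not hit
Then branch requires z; else branch requires not (v and (not hit)).
Before the if: ((z or hit) -> z) and ((not (z or hit)) -> (not (v and (not hit))))
Before z := not v: (((not v) or hit) -> (not v)) and ((not ((not v) or hit)) -> (not (v and (not hit))))
Before v := not q: ((q or hit) -> q) and ((not (q or hit)) -> (not ((not q) and (not hit))))
Before the loop (bound <=1), unroll the exhaustion recursion (WP_0 = exit-now case; WP_j = one more guarded iteration, up to j = 1):
  WP_0: (not v) and ((q or hit) -> q) and ((not (q or hit)) -> (not ((not q) and (not hit))))
  WP_1: (v -> ((not v) and ((q or hit) -> q) and ((not (q or hit)) -> (not ((not q) and (not hit)))))) and ((not v) -> (((q or hit) -> q) and ((not (q or hit)) -> (not ((not q) and (not hit))))))
So before the loop: (v -> ((not v) and ((q or hit) -> q) and ((not (q or hit)) -> (not ((not q) and (not hit)))))) and ((not v) -> (((q or hit) -> q) and ((not (q or hit)) -> (not ((not q) and (not hit))))))
Answer: WP = (v -> ((not v) and ((q or hit) -> q) and ((not (q or hit)) -> (not ((not q) and (not hit)))))) and ((not v) -> (((q or hit) -> q) and ((not (q or hit)) -> (not ((not q) and (not hit))))))


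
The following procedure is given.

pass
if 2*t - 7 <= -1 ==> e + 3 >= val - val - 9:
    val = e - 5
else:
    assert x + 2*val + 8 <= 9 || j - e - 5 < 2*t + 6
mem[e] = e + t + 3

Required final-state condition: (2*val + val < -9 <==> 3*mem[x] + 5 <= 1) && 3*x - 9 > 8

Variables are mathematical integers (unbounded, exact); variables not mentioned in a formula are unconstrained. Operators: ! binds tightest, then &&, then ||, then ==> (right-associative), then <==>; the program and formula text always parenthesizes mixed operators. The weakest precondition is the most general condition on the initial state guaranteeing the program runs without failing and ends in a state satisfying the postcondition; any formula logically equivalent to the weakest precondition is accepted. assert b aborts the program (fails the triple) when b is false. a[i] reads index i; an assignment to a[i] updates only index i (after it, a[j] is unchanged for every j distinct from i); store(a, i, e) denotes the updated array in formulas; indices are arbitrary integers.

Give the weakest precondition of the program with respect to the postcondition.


Working backward. After the program, the postcondition (2*val + val < -9 <==> 3*mem[x] + 5 <= 1) && 3*x - 9 > 8 must hold; in canonical form it is (3*val < -9 <==> 3*mem[x] <= -4) && 3*x > 17.
Before mem[e] := e + t + 3: (3*val < -9 <==> 3*store(mem, e, e + t + 3)[x] <= -4) && 3*x > 17
Then branch requires (3*e < 6 <==> 3*store(mem, e, e + t + 3)[x] <= -4) && 3*x > 17; else branch requires (2*val + x <= 1 || j < e + 2*t + 11) && (3*val < -9 <==> 3*store(mem, e, e + t + 3)[x] <= -4) && 3*x > 17.
Before the if: ((2*t <= 6 ==> e >= -12) ==> ((3*e < 6 <==> 3*store(mem, e, e + t + 3)[x] <= -4) && 3*x > 17)) && ((!(2*t <= 6 ==> e >= -12)) ==> ((2*val + x <= 1 || j < e + 2*t + 11) && (3*val < -9 <==> 3*store(mem, e, e + t + 3)[x] <= -4) && 3*x > 17))
Before skip: ((2*t <= 6 ==> e >= -12) ==> ((3*e < 6 <==> 3*store(mem, e, e + t + 3)[x] <= -4) && 3*x > 17)) && ((!(2*t <= 6 ==> e >= -12)) ==> ((2*val + x <= 1 || j < e + 2*t + 11) && (3*val < -9 <==> 3*store(mem, e, e + t + 3)[x] <= -4) && 3*x > 17))
Answer: WP = ((2*t <= 6 ==> e >= -12) ==> ((3*e < 6 <==> 3*store(mem, e, e + t + 3)[x] <= -4) && 3*x > 17)) && ((!(2*t <= 6 ==> e >= -12)) ==> ((2*val + x <= 1 || j < e + 2*t + 11) && (3*val < -9 <==> 3*store(mem, e, e + t + 3)[x] <= -4) && 3*x > 17))


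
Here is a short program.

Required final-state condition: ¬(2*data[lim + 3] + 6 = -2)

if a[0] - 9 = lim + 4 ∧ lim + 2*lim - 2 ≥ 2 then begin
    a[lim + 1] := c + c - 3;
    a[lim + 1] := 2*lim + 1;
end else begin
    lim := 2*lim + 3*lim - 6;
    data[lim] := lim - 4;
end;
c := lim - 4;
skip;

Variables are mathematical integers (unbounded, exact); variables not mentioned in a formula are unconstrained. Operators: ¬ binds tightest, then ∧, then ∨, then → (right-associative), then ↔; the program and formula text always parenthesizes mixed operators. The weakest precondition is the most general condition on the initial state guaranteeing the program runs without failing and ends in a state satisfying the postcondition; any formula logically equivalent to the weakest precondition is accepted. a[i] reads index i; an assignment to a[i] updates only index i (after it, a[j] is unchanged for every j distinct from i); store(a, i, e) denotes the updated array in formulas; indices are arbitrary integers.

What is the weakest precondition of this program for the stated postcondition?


Working backward. After the program, the postcondition ¬(2*data[lim + 3] + 6 = -2) must hold; in canonical form it is ¬(2*data[lim + 3] = -8).
Before skip: ¬(2*data[lim + 3] = -8)
Before c := lim - 4: ¬(2*data[lim + 3] = -8)
Then branch requires ¬(2*data[lim + 3] = -8); else branch requires ¬(2*store(data, 5*lim - 6, 5*lim - 10)[5*lim - 3] = -8).
Before the if: ((a[0] = lim + 13 ∧ 3*lim ≥ 4) → (¬(2*data[lim + 3] = -8))) ∧ ((¬(a[0] = lim + 13 ∧ 3*lim ≥ 4)) → (¬(2*store(data, 5*lim - 6, 5*lim - 10)[5*lim - 3] = -8)))
Answer: WP = ((a[0] = lim + 13 ∧ 3*lim ≥ 4) → (¬(2*data[lim + 3] = -8))) ∧ ((¬(a[0] = lim + 13 ∧ 3*lim ≥ 4)) → (¬(2*store(data, 5*lim - 6, 5*lim - 10)[5*lim - 3] = -8)))


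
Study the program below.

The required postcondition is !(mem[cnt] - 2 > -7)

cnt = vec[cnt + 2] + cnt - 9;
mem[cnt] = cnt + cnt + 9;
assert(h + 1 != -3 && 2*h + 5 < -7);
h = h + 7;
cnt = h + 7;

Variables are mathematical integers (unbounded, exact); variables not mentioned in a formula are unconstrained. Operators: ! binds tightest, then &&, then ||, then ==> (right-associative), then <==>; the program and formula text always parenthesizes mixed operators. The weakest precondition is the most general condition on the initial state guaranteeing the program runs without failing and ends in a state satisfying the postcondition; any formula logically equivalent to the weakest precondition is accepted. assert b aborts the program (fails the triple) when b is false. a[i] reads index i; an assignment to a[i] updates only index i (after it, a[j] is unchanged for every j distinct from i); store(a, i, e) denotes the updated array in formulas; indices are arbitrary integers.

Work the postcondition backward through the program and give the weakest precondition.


Working backward. After the program, the postcondition !(mem[cnt] - 2 > -7) must hold; in canonical form it is !(mem[cnt] > -5).
Before cnt := h + 7: !(mem[h + 7] > -5)
Before h := h + 7: !(mem[h + 14] > -5)
Before assert h + 1 != -3 && 2*h + 5 < -7: h != -4 && 2*h < -12 && (!(mem[h + 14] > -5))
Before mem[cnt] := cnt + cnt + 9: h != -4 && 2*h < -12 && (!(store(mem, cnt, 2*cnt + 9)[h + 14] > -5))
Before cnt := vec[cnt + 2] + cnt - 9: h != -4 && 2*h < -12 && (!(store(mem, vec[cnt + 2] + cnt - 9, 2*vec[cnt + 2] + 2*cnt - 9)[h + 14] > -5))
Answer: WP = h != -4 && 2*h < -12 && (!(store(mem, vec[cnt + 2] + cnt - 9, 2*vec[cnt + 2] + 2*cnt - 9)[h + 14] > -5))


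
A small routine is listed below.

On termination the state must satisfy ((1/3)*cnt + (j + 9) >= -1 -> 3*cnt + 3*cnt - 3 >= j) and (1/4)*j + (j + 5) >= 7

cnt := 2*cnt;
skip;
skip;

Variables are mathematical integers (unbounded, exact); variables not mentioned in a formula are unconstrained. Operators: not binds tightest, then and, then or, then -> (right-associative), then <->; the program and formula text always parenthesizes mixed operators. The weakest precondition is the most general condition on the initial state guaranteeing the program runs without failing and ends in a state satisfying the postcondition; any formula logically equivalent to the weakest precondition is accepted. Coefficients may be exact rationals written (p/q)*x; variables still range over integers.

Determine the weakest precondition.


Working backward. After the program, the postcondition ((1/3)*cnt + (j + 9) >= -1 -> 3*cnt + 3*cnt - 3 >= j) and (1/4)*j + (j + 5) >= 7 must hold; in canonical form it is ((1/3)*cnt + j >= -10 -> 6*cnt >= j + 3) and (5/4)*j >= 2.
Before skip: ((1/3)*cnt + j >= -10 -> 6*cnt >= j + 3) and (5/4)*j >= 2
Before skip: ((1/3)*cnt + j >= -10 -> 6*cnt >= j + 3) and (5/4)*j >= 2
Before cnt := 2*cnt: ((2/3)*cnt + j >= -10 -> 12*cnt >= j + 3) and (5/4)*j >= 2
Answer: WP = ((2/3)*cnt + j >= -10 -> 12*cnt >= j + 3) and (5/4)*j >= 2


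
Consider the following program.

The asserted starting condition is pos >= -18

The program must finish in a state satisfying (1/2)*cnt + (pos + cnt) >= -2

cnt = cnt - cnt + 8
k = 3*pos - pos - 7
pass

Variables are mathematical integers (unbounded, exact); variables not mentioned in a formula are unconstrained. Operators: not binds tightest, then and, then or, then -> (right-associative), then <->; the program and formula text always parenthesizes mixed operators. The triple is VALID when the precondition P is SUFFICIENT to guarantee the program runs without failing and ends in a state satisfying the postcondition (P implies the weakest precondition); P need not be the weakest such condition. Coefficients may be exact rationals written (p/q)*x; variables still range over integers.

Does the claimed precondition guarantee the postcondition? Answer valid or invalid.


Working backward. After the program, the postcondition (1/2)*cnt + (pos + cnt) >= -2 must hold; in canonical form it is (3/2)*cnt + pos >= -2.
Before skip: (3/2)*cnt + pos >= -2
Before k := 3*pos - pos - 7: (3/2)*cnt + pos >= -2
Before cnt := cnt - cnt + 8: pos >= -14
The weakest precondition is pos >= -14.
Check whether pos >= -18 implies it.
Countermodel: at the initial state pos = -18, the precondition holds but the weakest precondition fails.
Answer: invalid


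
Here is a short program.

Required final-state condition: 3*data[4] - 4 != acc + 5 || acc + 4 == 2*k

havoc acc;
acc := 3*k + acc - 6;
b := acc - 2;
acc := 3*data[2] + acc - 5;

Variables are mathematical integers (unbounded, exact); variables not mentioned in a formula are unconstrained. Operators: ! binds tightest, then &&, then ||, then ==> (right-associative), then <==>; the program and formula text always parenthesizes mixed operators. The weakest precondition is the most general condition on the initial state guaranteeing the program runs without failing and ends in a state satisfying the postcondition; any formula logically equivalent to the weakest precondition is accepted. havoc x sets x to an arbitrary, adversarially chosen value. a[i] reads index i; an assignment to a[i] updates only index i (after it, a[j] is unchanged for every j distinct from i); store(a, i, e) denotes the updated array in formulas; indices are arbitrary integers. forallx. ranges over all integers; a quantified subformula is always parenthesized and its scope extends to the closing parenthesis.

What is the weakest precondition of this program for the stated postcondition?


Working backward. After the program, the postcondition 3*data[4] - 4 != acc + 5 || acc + 4 == 2*k must hold; in canonical form it is 3*data[4] != acc + 9 || acc == 2*k - 4.
Before acc := 3*data[2] + acc - 5: 3*data[4] != 3*data[2] + acc + 4 || 3*data[2] + acc == 2*k + 1
Before b := acc - 2: 3*data[4] != 3*data[2] + acc + 4 || 3*data[2] + acc == 2*k + 1
Before acc := 3*k + acc - 6: 3*data[4] != 3*data[2] + acc + 3*k - 2 || 3*data[2] + acc + k == 7
Before havoc acc: forall acc_1. (3*data[4] != 3*data[2] + acc_1 + 3*k - 2 || 3*data[2] + acc_1 + k == 7)
Answer: WP = forall acc_1. (3*data[4] != 3*data[2] + acc_1 + 3*k - 2 || 3*data[2] + acc_1 + k == 7)


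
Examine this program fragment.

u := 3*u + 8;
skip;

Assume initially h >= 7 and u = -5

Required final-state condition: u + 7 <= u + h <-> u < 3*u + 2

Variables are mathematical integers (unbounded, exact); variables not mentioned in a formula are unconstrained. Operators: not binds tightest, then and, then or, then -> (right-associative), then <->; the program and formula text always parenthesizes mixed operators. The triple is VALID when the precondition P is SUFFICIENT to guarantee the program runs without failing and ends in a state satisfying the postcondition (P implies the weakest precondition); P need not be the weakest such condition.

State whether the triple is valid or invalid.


Working backward. After the program, the postcondition u + 7 <= u + h <-> u < 3*u + 2 must hold; in canonical form it is h >= 7 <-> 2*u > -2.
Before skip: h >= 7 <-> 2*u > -2
Before u := 3*u + 8: h >= 7 <-> 6*u > -18
The weakest precondition is h >= 7 <-> 6*u > -18.
Check whether h >= 7 and u = -5 implies it.
Countermodel: at the initial state h = 7, u = -5, the precondition holds but the weakest precondition fails.
Answer: invalid


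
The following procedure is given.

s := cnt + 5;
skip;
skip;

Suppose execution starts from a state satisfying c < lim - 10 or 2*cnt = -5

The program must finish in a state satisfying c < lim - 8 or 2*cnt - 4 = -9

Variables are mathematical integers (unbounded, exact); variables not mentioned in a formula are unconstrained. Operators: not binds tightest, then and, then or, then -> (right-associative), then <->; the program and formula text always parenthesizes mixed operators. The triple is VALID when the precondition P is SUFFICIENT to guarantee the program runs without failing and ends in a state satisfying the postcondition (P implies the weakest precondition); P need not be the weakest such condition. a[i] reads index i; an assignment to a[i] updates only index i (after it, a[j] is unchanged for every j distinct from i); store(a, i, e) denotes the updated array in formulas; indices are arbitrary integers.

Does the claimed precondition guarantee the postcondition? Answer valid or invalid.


Working backward. After the program, the postcondition c < lim - 8 or 2*cnt - 4 = -9 must hold; in canonical form it is c < lim - 8 or 2*cnt = -5.
Before skip: c < lim - 8 or 2*cnt = -5
Before skip: c < lim - 8 or 2*cnt = -5
Before s := cnt + 5: c < lim - 8 or 2*cnt = -5
The weakest precondition is c < lim - 8 or 2*cnt = -5.
Check whether c < lim - 10 or 2*cnt = -5 implies it.
Every state satisfying the precondition satisfies the weakest precondition: the implication holds.
Answer: valid


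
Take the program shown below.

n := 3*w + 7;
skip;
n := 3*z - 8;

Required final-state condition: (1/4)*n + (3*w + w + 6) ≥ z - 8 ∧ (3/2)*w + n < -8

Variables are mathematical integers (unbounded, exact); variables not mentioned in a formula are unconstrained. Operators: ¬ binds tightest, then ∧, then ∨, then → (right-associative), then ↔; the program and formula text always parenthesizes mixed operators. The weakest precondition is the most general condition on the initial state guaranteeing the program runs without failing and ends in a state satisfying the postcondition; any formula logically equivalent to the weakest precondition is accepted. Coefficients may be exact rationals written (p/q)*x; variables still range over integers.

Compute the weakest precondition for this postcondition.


Working backward. After the program, the postcondition (1/4)*n + (3*w + w + 6) ≥ z - 8 ∧ (3/2)*w + n < -8 must hold; in canonical form it is (1/4)*n + 4*w ≥ z - 14 ∧ n + (3/2)*w < -8.
Before n := 3*z - 8: 4*w ≥ (1/4)*z - 12 ∧ (3/2)*w + 3*z < 0
Before skip: 4*w ≥ (1/4)*z - 12 ∧ (3/2)*w + 3*z < 0
Before n := 3*w + 7: 4*w ≥ (1/4)*z - 12 ∧ (3/2)*w + 3*z < 0
Answer: WP = 4*w ≥ (1/4)*z - 12 ∧ (3/2)*w + 3*z < 0


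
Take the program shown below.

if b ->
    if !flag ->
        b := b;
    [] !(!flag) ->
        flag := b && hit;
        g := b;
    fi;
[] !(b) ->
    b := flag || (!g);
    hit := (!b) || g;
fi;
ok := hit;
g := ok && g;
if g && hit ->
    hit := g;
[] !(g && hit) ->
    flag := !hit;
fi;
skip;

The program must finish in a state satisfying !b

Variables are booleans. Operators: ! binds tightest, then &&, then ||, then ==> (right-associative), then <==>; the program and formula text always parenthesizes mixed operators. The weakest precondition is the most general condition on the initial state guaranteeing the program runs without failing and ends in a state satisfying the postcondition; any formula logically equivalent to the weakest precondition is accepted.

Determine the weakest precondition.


Working backward. After the program, !b must hold.
Before skip: !b
Then branch requires !b; else branch requires !b.
Before the if: ((g && hit) ==> (!b)) && ((!(g && hit)) ==> (!b))
Before g := ok && g: ((ok && g && hit) ==> (!b)) && ((!(ok && g && hit)) ==> (!b))
Before ok := hit: ((hit && g) ==> (!b)) && ((!(hit && g)) ==> (!b))
Then branch requires ((!flag) ==> (((hit && g) ==> (!b)) && ((!(hit && g)) ==> (!b)))) && (flag ==> (((hit && b) ==> (!b)) && ((!(hit && b)) ==> (!b)))); else branch requires ((((!(flag || (!g))) || g) && g) ==> (!(flag || (!g)))) && ((!(((!(flag || (!g))) || g) && g)) ==> (!(flag || (!g)))).
Before the if: (b ==> (((!flag) ==> (((hit && g) ==> (!b)) && ((!(hit && g)) ==> (!b)))) && (flag ==> (((hit && b) ==> (!b)) && ((!(hit && b)) ==> (!b)))))) && ((!b) ==> (((((!(flag || (!g))) || g) && g) ==> (!(flag || (!g)))) && ((!(((!(flag || (!g))) || g) && g)) ==> (!(flag || (!g))))))
Answer: WP = (b ==> (((!flag) ==> (((hit && g) ==> (!b)) && ((!(hit && g)) ==> (!b)))) && (flag ==> (((hit && b) ==> (!b)) && ((!(hit && b)) ==> (!b)))))) && ((!b) ==> (((((!(flag || (!g))) || g) && g) ==> (!(flag || (!g)))) && ((!(((!(flag || (!g))) || g) && g)) ==> (!(flag || (!g))))))


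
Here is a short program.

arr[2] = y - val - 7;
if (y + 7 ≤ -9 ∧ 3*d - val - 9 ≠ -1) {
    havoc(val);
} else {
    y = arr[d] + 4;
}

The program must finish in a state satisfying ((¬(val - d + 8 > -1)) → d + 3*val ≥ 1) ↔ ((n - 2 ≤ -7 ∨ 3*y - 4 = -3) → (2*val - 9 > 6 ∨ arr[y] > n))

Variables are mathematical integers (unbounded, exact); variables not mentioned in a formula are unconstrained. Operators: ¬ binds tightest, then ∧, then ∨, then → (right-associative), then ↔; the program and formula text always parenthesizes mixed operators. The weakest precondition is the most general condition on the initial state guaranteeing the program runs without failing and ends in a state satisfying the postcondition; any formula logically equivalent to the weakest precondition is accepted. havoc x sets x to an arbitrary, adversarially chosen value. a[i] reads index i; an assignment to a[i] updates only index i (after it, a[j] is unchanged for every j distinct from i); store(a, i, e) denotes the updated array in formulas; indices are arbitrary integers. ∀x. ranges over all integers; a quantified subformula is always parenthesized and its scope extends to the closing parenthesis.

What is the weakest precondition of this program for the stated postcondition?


Working backward. After the program, the postcondition ((¬(val - d + 8 > -1)) → d + 3*val ≥ 1) ↔ ((n - 2 ≤ -7 ∨ 3*y - 4 = -3) → (2*val - 9 > 6 ∨ arr[y] > n)) must hold; in canonical form it is ((¬(val > d - 9)) → d + 3*val ≥ 1) ↔ ((n ≤ -5 ∨ 3*y = 1) → (2*val > 15 ∨ arr[y] > n)).
Then branch requires ∀val_1. (((¬(val_1 > d - 9)) → d + 3*val_1 ≥ 1) ↔ ((n ≤ -5 ∨ 3*y = 1) → (2*val_1 > 15 ∨ arr[y] > n))); else branch requires ((¬(val > d - 9)) → d + 3*val ≥ 1) ↔ ((n ≤ -5 ∨ 3*arr[d] = -11) → (2*val > 15 ∨ arr[arr[d] + 4] > n)).
Before the if: ((y ≤ -16 ∧ 3*d ≠ val + 8) → (∀val_1. (((¬(val_1 > d - 9)) → d + 3*val_1 ≥ 1) ↔ ((n ≤ -5 ∨ 3*y = 1) → (2*val_1 > 15 ∨ arr[y] > n))))) ∧ ((¬(y ≤ -16 ∧ 3*d ≠ val + 8)) → (((¬(val > d - 9)) → d + 3*val ≥ 1) ↔ ((n ≤ -5 ∨ 3*arr[d] = -11) → (2*val > 15 ∨ arr[arr[d] + 4] > n))))
Before arr[2] := y - val - 7: ((y ≤ -16 ∧ 3*d ≠ val + 8) → (∀val_1. (((¬(val_1 > d - 9)) → d + 3*val_1 ≥ 1) ↔ ((n ≤ -5 ∨ 3*y = 1) → (2*val_1 > 15 ∨ store(arr, 2, -val + y - 7)[y] > n))))) ∧ ((¬(y ≤ -16 ∧ 3*d ≠ val + 8)) → (((¬(val > d - 9)) → d + 3*val ≥ 1) ↔ ((n ≤ -5 ∨ 3*store(arr, 2, -val + y - 7)[d] = -11) → (2*val > 15 ∨ store(arr, 2, -val + y - 7)[store(arr, 2, -val + y - 7)[d] + 4] > n))))
Answer: WP = ((y ≤ -16 ∧ 3*d ≠ val + 8) → (∀val_1. (((¬(val_1 > d - 9)) → d + 3*val_1 ≥ 1) ↔ ((n ≤ -5 ∨ 3*y = 1) → (2*val_1 > 15 ∨ store(arr, 2, -val + y - 7)[y] > n))))) ∧ ((¬(y ≤ -16 ∧ 3*d ≠ val + 8)) → (((¬(val > d - 9)) → d + 3*val ≥ 1) ↔ ((n ≤ -5 ∨ 3*store(arr, 2, -val + y - 7)[d] = -11) → (2*val > 15 ∨ store(arr, 2, -val + y - 7)[store(arr, 2, -val + y - 7)[d] + 4] > n))))


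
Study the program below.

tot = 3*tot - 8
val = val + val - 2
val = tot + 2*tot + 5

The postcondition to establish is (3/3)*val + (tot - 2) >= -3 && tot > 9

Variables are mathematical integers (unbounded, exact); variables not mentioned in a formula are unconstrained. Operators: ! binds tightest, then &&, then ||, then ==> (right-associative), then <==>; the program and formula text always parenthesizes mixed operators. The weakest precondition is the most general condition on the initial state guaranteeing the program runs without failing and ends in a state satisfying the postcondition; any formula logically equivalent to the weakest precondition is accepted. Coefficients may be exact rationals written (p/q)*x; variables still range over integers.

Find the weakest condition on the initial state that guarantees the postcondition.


Working backward. After the program, the postcondition (3/3)*val + (tot - 2) >= -3 && tot > 9 must hold; in canonical form it is tot + val >= -1 && tot > 9.
Before val := tot + 2*tot + 5: 4*tot >= -6 && tot > 9
Before val := val + val - 2: 4*tot >= -6 && tot > 9
Before tot := 3*tot - 8: 12*tot >= 26 && 3*tot > 17
Answer: WP = 12*tot >= 26 && 3*tot > 17


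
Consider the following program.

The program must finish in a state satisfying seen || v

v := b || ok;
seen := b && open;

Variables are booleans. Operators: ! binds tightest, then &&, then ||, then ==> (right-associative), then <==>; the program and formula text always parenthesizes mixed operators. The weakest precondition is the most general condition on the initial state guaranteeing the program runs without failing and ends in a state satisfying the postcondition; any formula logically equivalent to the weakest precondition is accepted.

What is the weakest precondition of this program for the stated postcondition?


Working backward. After the program, seen || v must hold.
Before seen := b && open: (b && open) || v
Before v := b || ok: (b && open) || b || ok
Answer: WP = (b && open) || b || ok


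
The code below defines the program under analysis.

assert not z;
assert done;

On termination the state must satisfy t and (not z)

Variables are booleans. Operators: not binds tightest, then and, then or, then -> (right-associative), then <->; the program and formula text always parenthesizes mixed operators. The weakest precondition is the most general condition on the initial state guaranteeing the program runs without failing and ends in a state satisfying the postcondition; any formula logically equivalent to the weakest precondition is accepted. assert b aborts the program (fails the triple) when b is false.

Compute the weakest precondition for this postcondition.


Working backward. After the program, t and (not z) must hold.
Before assert done: done and t and (not z)
Before assert not z: (not z) and done and t
Answer: WP = (not z) and done and t


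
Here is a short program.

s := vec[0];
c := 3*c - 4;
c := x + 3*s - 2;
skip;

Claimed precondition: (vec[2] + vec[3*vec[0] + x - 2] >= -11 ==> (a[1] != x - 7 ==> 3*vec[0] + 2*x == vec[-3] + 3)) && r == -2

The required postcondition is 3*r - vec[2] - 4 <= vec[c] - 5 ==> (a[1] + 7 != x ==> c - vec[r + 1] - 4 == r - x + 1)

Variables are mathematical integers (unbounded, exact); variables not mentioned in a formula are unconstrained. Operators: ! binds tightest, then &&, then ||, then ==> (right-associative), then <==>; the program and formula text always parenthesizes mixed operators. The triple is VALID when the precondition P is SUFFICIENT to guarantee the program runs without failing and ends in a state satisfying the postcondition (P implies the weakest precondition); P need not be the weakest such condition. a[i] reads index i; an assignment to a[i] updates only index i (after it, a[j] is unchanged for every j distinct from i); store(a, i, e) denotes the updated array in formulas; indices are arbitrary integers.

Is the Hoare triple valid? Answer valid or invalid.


Working backward. After the program, the postcondition 3*r - vec[2] - 4 <= vec[c] - 5 ==> (a[1] + 7 != x ==> c - vec[r + 1] - 4 == r - x + 1) must hold; in canonical form it is 3*r <= vec[2] + vec[c] - 1 ==> (a[1] != x - 7 ==> c + x == vec[r + 1] + r + 5).
Before skip: 3*r <= vec[2] + vec[c] - 1 ==> (a[1] != x - 7 ==> c + x == vec[r + 1] + r + 5)
Before c := x + 3*s - 2: 3*r <= vec[2] + vec[3*s + x - 2] - 1 ==> (a[1] != x - 7 ==> 3*s + 2*x == vec[r + 1] + r + 7)
Before c := 3*c - 4: 3*r <= vec[2] + vec[3*s + x - 2] - 1 ==> (a[1] != x - 7 ==> 3*s + 2*x == vec[r + 1] + r + 7)
Before s := vec[0]: 3*r <= vec[2] + vec[3*vec[0] + x - 2] - 1 ==> (a[1] != x - 7 ==> 3*vec[0] + 2*x == vec[r + 1] + r + 7)
The weakest precondition is 3*r <= vec[2] + vec[3*vec[0] + x - 2] - 1 ==> (a[1] != x - 7 ==> 3*vec[0] + 2*x == vec[r + 1] + r + 7).
Check whether (vec[2] + vec[3*vec[0] + x - 2] >= -11 ==> (a[1] != x - 7 ==> 3*vec[0] + 2*x == vec[-3] + 3)) && r == -2 implies it.
Countermodel: at the initial state a = {[-46565] = -6, [-3] = -6, [-1] = -6, [0] = -6, [1] = -6, [2] = -6, elsewhere -6}, r = -2, vec = {[-46565] = 6516, [-3] = -46566, [-1] = 30152, [0] = -15521, [1] = 30152, [2] = 7040, elsewhere 30152}, x = 0, the precondition holds but the weakest precondition fails.
Answer: invalid
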